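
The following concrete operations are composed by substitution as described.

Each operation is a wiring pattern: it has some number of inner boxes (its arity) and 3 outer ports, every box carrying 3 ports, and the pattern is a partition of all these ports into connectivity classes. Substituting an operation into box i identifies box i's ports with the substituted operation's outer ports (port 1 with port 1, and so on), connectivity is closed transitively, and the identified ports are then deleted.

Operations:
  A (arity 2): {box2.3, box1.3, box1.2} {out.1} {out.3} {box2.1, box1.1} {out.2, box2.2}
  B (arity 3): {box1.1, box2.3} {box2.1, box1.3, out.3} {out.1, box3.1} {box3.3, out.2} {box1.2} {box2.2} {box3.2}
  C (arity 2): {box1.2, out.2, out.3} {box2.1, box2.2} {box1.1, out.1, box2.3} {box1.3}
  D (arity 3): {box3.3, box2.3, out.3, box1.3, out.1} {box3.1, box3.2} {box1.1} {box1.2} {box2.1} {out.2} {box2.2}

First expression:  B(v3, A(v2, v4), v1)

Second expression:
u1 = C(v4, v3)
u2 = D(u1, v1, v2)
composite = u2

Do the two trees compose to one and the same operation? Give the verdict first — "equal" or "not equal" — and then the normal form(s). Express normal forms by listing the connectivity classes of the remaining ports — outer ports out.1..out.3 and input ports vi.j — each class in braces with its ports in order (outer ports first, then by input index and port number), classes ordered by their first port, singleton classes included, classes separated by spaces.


The first expression, normalized: {out.1, v1.1} {out.2, v1.3} {out.3, v3.3} {v1.2} {v2.1, v4.1} {v2.2, v2.3, v4.3} {v3.1} {v3.2} {v4.2}
The second expression, normalized: {out.1, out.3, v1.3, v2.3, v4.2} {out.2} {v1.1} {v1.2} {v2.1, v2.2} {v3.1, v3.2} {v3.3, v4.1} {v4.3}
The normal forms differ: not equal.

not equal; the first gives {out.1, v1.1} {out.2, v1.3} {out.3, v3.3} {v1.2} {v2.1, v4.1} {v2.2, v2.3, v4.3} {v3.1} {v3.2} {v4.2} and the second {out.1, out.3, v1.3, v2.3, v4.2} {out.2} {v1.1} {v1.2} {v2.1, v2.2} {v3.1, v3.2} {v3.3, v4.1} {v4.3}


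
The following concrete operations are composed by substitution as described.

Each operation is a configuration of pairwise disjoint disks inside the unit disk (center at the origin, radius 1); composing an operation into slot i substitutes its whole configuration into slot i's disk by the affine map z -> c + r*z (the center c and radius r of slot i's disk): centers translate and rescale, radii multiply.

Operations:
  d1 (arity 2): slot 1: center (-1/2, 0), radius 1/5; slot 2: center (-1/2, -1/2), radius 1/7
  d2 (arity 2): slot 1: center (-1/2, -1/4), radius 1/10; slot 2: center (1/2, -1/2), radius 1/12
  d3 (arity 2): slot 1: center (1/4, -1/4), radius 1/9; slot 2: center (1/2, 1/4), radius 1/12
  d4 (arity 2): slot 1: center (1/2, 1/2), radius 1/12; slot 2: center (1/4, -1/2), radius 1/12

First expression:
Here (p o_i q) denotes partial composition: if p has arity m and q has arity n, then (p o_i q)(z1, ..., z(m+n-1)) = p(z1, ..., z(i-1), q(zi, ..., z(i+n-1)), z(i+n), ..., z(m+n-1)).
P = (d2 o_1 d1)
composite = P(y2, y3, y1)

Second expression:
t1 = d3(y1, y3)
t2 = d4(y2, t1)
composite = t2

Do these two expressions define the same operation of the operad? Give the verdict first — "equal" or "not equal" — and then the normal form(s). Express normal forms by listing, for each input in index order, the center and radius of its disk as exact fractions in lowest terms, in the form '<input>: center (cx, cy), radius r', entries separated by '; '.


The first expression, normalized: y1: center (1/2, -1/2), radius 1/12; y2: center (-11/20, -1/4), radius 1/50; y3: center (-11/20, -3/10), radius 1/70
The second expression, normalized: y1: center (13/48, -25/48), radius 1/108; y2: center (1/2, 1/2), radius 1/12; y3: center (7/24, -23/48), radius 1/144
No match — not equal.

not equal — first y1: center (1/2, -1/2), radius 1/12; y2: center (-11/20, -1/4), radius 1/50; y3: center (-11/20, -3/10), radius 1/70, second y1: center (13/48, -25/48), radius 1/108; y2: center (1/2, 1/2), radius 1/12; y3: center (7/24, -23/48), radius 1/144


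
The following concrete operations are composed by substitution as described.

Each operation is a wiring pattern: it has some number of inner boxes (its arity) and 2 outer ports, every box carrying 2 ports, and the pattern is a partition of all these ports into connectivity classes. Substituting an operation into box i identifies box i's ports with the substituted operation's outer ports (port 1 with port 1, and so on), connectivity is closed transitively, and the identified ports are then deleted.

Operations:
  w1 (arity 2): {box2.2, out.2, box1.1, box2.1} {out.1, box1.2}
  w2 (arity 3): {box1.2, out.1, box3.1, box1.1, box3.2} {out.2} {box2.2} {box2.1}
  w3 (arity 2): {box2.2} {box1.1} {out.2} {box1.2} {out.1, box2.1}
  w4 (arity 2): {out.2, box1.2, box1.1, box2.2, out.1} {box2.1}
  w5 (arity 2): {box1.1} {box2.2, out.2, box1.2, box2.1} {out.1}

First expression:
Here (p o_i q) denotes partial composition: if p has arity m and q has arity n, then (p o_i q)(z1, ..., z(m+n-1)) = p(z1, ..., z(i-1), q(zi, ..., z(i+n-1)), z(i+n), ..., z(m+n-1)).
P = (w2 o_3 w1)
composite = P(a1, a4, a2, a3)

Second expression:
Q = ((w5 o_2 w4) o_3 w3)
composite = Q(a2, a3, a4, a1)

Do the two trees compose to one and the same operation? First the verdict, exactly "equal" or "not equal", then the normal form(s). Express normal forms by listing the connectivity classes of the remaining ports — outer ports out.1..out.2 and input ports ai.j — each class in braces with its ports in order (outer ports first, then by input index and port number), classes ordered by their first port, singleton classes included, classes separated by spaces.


not equal; first: {out.1, a1.1, a1.2, a2.1, a2.2, a3.1, a3.2} {out.2} {a4.1} {a4.2}; second: {out.1} {out.2, a2.2, a3.1, a3.2} {a1.1} {a1.2} {a2.1} {a4.1} {a4.2}

The first expression, normalized: {out.1, a1.1, a1.2, a2.1, a2.2, a3.1, a3.2} {out.2} {a4.1} {a4.2}
The second expression, normalized: {out.1} {out.2, a2.2, a3.1, a3.2} {a1.1} {a1.2} {a2.1} {a4.1} {a4.2}
They disagree, so not equal.


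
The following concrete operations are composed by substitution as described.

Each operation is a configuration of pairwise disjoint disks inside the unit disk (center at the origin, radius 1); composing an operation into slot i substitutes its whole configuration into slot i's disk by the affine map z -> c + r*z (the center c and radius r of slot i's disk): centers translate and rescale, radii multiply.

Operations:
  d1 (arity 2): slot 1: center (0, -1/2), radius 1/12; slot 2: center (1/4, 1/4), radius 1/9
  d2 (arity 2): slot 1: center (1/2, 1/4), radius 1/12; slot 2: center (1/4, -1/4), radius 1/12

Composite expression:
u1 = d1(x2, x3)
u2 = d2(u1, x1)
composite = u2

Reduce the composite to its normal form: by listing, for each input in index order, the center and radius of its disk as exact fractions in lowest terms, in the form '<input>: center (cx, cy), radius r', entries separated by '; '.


x1: center (1/4, -1/4), radius 1/12; x2: center (1/2, 5/24), radius 1/144; x3: center (25/48, 13/48), radius 1/108

Follow each x-input down from d2: c' goes to c + r*c', radius to r*r'.
x2: after 2 affine steps, its disk has center (1/2, 5/24), radius 1/144
x3: after 2 affine steps, its disk has center (25/48, 13/48), radius 1/108
x1: after 1 affine step, its disk has center (1/4, -1/4), radius 1/12


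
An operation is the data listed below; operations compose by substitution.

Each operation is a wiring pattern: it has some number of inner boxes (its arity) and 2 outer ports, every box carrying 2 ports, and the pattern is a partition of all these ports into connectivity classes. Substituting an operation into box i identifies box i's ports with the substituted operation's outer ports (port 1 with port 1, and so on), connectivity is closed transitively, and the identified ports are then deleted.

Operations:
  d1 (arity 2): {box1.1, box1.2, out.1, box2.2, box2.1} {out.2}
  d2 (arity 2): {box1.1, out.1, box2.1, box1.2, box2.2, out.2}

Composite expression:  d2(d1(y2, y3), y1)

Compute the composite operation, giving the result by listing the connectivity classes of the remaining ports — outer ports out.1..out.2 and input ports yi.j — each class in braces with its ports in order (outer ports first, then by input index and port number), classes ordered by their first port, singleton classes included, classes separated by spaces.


{out.1, out.2, y1.1, y1.2, y2.1, y2.2, y3.1, y3.2}


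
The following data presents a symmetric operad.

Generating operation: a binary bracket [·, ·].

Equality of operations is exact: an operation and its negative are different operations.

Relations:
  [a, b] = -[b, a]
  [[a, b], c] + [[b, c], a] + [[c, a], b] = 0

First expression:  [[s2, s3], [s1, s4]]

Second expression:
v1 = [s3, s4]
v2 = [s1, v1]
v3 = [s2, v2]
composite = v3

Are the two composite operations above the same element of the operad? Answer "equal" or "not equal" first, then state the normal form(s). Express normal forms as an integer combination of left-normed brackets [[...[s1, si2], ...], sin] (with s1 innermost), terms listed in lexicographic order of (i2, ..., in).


not equal — first -[[[s1, s4], s2], s3] + [[[s1, s4], s3], s2], second -[[[s1, s3], s4], s2] + [[[s1, s4], s3], s2]

Normal form of the first expression: -[[[s1, s4], s2], s3] + [[[s1, s4], s3], s2]
Normal form of the second expression: -[[[s1, s3], s4], s2] + [[[s1, s4], s3], s2]
The normal forms differ: not equal.


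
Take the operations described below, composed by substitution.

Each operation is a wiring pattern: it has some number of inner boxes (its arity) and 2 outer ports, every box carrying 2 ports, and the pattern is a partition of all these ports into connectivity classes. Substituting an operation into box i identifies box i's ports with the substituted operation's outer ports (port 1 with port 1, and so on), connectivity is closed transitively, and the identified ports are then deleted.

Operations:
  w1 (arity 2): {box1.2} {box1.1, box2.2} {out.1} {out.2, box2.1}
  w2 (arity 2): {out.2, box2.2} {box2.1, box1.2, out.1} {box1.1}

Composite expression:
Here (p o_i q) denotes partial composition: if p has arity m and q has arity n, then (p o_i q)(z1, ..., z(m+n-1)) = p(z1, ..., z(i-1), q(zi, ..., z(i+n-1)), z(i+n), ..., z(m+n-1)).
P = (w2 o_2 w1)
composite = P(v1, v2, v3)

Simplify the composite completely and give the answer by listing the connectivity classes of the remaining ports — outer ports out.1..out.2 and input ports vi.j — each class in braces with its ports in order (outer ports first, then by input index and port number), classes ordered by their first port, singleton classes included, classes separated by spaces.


Two ports join when wires chain via w2-identified ports.
after w1, the pattern on (v2, v3) reads {out.1} {out.2, v3.1} {v2.1, v3.2} {v2.2} (out.j = its outer ports)
after w2, the pattern on (v1, v2, v3) reads {out.1, v1.2} {out.2, v3.1} {v1.1} {v2.1, v3.2} {v2.2} (out.j = its outer ports)

{out.1, v1.2} {out.2, v3.1} {v1.1} {v2.1, v3.2} {v2.2}


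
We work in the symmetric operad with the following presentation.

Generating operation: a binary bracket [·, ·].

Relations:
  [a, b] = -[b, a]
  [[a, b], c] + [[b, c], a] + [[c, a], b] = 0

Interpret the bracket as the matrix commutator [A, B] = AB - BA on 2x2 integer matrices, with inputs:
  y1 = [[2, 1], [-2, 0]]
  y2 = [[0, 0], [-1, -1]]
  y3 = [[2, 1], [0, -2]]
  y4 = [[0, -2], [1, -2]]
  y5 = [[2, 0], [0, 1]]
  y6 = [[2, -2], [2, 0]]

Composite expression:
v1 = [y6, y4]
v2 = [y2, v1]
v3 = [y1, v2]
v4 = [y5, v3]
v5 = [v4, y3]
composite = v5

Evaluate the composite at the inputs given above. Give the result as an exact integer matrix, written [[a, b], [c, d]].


[y6, y4] = [[2, 0], [2, -2]]
[y2, [y6, y4]] = [[0, 0], [-6, 0]]
[y1, [y2, [y6, y4]]] = [[-6, 0], [12, 6]]
[y5, [y1, [y2, [y6, y4]]]] = [[0, 0], [-12, 0]]
[[y5, [y1, [y2, [y6, y4]]]], y3] = [[12, 0], [-48, -12]]

[[12, 0], [-48, -12]]


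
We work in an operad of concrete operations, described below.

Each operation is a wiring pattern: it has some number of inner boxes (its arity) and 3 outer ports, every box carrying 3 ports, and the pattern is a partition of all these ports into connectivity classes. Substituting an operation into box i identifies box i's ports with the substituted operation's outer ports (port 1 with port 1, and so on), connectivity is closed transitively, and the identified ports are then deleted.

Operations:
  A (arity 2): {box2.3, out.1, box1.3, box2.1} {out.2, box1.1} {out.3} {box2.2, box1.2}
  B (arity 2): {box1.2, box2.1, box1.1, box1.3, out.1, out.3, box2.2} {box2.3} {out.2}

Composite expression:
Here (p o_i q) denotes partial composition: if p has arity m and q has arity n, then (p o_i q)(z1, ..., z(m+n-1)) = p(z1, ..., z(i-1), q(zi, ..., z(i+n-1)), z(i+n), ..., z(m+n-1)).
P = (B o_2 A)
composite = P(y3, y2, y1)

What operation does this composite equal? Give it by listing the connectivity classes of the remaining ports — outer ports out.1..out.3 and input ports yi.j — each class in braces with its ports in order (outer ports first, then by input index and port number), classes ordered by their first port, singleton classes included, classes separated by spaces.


{out.1, out.3, y1.1, y1.3, y2.1, y2.3, y3.1, y3.2, y3.3} {out.2} {y1.2, y2.2}

Reachability decides: close wires over B-identified ports.
composing A on (y2, y1), with out.j its own outer ports: {out.1, y1.1, y1.3, y2.3} {out.2, y2.1} {out.3} {y1.2, y2.2}
composing B on (y3, y2, y1), with out.j its own outer ports: {out.1, out.3, y1.1, y1.3, y2.1, y2.3, y3.1, y3.2, y3.3} {out.2} {y1.2, y2.2}


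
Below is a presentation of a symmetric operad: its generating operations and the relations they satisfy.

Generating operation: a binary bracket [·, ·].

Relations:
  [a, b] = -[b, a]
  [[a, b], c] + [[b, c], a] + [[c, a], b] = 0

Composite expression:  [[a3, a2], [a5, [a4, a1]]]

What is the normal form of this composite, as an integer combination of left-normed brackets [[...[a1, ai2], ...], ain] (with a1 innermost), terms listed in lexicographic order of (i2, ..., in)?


[[[[a1, a4], a5], a2], a3] - [[[[a1, a4], a5], a3], a2]

Antisymmetry and Jacobi reduce to a1-anchored left-normed brackets.
Composite bracket: [[a3, a2], [a5, [a4, a1]]]
Expanding via [a, b] = ab - ba: 16 signed words (2^4 = 16).
Words beginning with a1 determine it all:
  from a1a4a5a2a3, sign +1: term +[[[[a1, a4], a5], a2], a3]
  from a1a4a5a3a2, sign -1: term -[[[[a1, a4], a5], a3], a2]


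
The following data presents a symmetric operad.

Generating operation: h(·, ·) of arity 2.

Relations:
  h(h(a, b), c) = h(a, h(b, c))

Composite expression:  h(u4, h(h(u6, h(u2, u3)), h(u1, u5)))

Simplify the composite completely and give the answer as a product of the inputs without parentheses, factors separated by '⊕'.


u4 ⊕ u6 ⊕ u2 ⊕ u3 ⊕ u1 ⊕ u5

Key point: h is associative — brackets drop, the u-order remains.
h(u2, u3) spells out as u2 ⊕ u3
h(u6, h(u2, u3)) spells out as u6 ⊕ u2 ⊕ u3
h(u1, u5) spells out as u1 ⊕ u5
h(h(u6, h(u2, u3)), h(u1, u5)) spells out as u6 ⊕ u2 ⊕ u3 ⊕ u1 ⊕ u5
h(u4, h(h(u6, h(u2, u3)), h(u1, u5))) spells out as u4 ⊕ u6 ⊕ u2 ⊕ u3 ⊕ u1 ⊕ u5


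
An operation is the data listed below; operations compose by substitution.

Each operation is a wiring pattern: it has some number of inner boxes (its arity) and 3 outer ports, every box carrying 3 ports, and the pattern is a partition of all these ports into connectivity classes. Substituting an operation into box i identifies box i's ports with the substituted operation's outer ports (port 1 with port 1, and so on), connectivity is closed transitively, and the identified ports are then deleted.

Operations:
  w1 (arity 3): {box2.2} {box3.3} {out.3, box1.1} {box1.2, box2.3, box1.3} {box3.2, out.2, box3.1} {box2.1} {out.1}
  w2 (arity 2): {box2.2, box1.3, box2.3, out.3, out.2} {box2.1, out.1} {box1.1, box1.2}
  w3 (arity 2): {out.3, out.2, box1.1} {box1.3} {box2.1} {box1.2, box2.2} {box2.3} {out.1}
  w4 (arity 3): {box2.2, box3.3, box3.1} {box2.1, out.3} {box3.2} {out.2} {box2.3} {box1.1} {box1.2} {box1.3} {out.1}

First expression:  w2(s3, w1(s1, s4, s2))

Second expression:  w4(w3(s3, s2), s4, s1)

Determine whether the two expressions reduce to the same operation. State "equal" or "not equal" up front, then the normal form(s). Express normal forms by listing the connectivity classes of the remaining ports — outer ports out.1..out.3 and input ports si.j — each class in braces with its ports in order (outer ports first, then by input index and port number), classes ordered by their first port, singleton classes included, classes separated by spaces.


not equal; the first gives {out.1} {out.2, out.3, s1.1, s2.1, s2.2, s3.3} {s1.2, s1.3, s4.3} {s2.3} {s3.1, s3.2} {s4.1} {s4.2} and the second {out.1} {out.2} {out.3, s4.1} {s1.1, s1.3, s4.2} {s1.2} {s2.1} {s2.2, s3.2} {s2.3} {s3.1} {s3.3} {s4.3}

Reducing the first expression gives {out.1} {out.2, out.3, s1.1, s2.1, s2.2, s3.3} {s1.2, s1.3, s4.3} {s2.3} {s3.1, s3.2} {s4.1} {s4.2}
Reducing the second expression gives {out.1} {out.2} {out.3, s4.1} {s1.1, s1.3, s4.2} {s1.2} {s2.1} {s2.2, s3.2} {s2.3} {s3.1} {s3.3} {s4.3}
The forms do not match — not equal.


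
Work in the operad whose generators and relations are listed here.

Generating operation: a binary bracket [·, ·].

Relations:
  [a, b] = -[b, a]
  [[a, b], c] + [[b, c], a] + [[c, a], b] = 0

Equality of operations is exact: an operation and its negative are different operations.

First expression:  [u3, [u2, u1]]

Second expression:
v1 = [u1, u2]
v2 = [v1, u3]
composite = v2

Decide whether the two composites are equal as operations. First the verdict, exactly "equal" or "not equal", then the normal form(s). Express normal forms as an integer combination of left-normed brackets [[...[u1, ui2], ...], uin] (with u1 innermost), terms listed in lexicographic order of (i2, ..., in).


equal; the common form is [[u1, u2], u3]

Reducing the first expression gives [[u1, u2], u3]
Reducing the second expression gives [[u1, u2], u3]
Identical normal forms: equal.


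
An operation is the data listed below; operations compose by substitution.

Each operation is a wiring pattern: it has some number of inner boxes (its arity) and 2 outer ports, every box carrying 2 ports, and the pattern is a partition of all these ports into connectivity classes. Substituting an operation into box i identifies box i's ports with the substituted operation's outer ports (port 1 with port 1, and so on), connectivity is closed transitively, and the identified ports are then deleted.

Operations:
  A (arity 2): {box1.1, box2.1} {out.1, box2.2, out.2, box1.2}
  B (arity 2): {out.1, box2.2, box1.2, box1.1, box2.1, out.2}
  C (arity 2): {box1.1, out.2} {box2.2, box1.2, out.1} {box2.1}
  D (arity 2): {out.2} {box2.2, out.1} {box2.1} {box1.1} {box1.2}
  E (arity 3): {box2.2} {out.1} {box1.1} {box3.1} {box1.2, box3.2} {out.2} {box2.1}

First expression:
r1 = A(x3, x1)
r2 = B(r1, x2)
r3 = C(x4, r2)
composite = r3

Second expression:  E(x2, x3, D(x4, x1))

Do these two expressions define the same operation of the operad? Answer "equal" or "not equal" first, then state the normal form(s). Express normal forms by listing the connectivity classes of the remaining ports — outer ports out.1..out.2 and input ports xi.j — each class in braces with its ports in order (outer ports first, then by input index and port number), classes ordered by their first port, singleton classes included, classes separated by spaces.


not equal — first {out.1, x1.2, x2.1, x2.2, x3.2, x4.2} {out.2, x4.1} {x1.1, x3.1}, second {out.1} {out.2} {x1.1} {x1.2} {x2.1} {x2.2} {x3.1} {x3.2} {x4.1} {x4.2}

In normal form, the first expression is {out.1, x1.2, x2.1, x2.2, x3.2, x4.2} {out.2, x4.1} {x1.1, x3.1}
In normal form, the second expression is {out.1} {out.2} {x1.1} {x1.2} {x2.1} {x2.2} {x3.1} {x3.2} {x4.1} {x4.2}
The forms do not match — not equal.


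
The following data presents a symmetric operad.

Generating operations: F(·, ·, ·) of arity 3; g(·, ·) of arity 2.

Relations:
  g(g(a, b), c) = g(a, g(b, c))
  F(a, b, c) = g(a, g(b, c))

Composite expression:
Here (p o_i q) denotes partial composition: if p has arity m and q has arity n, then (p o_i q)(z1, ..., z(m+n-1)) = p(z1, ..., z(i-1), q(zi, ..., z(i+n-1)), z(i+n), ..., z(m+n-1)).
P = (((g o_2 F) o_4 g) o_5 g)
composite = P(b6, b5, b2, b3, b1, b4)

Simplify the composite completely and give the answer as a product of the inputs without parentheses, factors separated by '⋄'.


Every regrouping of g is equal, so read the b-inputs in written order.
g(b1, b4) spells out as b1 ⋄ b4
g(b3, g(b1, b4)) spells out as b3 ⋄ b1 ⋄ b4
F(b5, b2, g(b3, g(b1, b4))) spells out as b5 ⋄ b2 ⋄ b3 ⋄ b1 ⋄ b4
g(b6, F(b5, b2, g(b3, g(b1, b4)))) spells out as b6 ⋄ b5 ⋄ b2 ⋄ b3 ⋄ b1 ⋄ b4

b6 ⋄ b5 ⋄ b2 ⋄ b3 ⋄ b1 ⋄ b4


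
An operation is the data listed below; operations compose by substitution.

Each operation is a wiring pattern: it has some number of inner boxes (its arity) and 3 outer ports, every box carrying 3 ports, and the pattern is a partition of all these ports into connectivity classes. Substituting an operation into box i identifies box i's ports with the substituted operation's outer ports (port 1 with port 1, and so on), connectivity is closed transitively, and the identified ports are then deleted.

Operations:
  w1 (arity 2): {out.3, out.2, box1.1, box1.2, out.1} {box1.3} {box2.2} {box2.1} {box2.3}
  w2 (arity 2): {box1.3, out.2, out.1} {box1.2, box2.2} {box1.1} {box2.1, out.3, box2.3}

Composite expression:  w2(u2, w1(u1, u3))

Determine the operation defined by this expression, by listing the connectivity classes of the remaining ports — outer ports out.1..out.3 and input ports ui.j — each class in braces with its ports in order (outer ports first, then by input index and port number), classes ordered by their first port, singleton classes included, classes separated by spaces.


{out.1, out.2, u2.3} {out.3, u1.1, u1.2, u2.2} {u1.3} {u2.1} {u3.1} {u3.2} {u3.3}

Substituting into w2 glues patterns; closure does the rest.
composing w1 on (u1, u3), with out.j its own outer ports: {out.1, out.2, out.3, u1.1, u1.2} {u1.3} {u3.1} {u3.2} {u3.3}
composing w2 on (u2, u1, u3), with out.j its own outer ports: {out.1, out.2, u2.3} {out.3, u1.1, u1.2, u2.2} {u1.3} {u2.1} {u3.1} {u3.2} {u3.3}


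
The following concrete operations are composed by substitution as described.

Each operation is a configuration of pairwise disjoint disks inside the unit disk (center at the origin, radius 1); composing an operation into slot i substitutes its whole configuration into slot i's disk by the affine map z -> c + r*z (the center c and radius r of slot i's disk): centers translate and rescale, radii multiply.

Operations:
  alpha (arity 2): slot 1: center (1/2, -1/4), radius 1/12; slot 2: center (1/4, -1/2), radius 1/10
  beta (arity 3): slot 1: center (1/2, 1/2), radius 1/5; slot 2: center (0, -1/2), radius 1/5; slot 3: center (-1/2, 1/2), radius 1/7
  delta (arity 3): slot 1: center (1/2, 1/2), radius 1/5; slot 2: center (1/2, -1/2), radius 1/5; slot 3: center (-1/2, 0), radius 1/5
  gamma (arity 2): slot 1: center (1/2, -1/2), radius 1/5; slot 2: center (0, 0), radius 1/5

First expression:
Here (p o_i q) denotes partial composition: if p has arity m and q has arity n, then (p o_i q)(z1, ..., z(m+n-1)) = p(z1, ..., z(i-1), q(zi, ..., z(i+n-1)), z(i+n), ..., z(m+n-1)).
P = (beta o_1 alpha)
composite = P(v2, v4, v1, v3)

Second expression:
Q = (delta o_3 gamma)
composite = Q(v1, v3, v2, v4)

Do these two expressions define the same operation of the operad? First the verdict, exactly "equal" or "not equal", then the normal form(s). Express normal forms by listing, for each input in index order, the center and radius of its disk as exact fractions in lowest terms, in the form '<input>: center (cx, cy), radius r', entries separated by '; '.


not equal — first v1: center (0, -1/2), radius 1/5; v2: center (3/5, 9/20), radius 1/60; v3: center (-1/2, 1/2), radius 1/7; v4: center (11/20, 2/5), radius 1/50, second v1: center (1/2, 1/2), radius 1/5; v2: center (-2/5, -1/10), radius 1/25; v3: center (1/2, -1/2), radius 1/5; v4: center (-1/2, 0), radius 1/25


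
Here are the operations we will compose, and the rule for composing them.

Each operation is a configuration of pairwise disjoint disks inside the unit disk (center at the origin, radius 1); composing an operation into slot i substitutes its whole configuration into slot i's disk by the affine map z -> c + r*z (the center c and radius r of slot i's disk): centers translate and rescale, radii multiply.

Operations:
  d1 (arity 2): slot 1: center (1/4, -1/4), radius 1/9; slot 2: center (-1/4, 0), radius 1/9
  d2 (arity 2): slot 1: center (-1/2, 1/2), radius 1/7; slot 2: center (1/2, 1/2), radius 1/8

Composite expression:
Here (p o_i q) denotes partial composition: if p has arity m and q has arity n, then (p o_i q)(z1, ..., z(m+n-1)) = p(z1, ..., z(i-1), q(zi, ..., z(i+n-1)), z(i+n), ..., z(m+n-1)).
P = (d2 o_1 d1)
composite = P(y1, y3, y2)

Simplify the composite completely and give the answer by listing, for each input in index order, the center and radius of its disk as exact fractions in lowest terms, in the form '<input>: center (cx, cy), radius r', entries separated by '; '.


y1: center (-13/28, 13/28), radius 1/63; y2: center (1/2, 1/2), radius 1/8; y3: center (-15/28, 1/2), radius 1/63

Affine substitution under d2: radii multiply and y-centers shift.
for y1, the 2-step affine chain lands on center (-13/28, 13/28), radius 1/63
for y3, the 2-step affine chain lands on center (-15/28, 1/2), radius 1/63
for y2, the 1-step affine chain lands on center (1/2, 1/2), radius 1/8


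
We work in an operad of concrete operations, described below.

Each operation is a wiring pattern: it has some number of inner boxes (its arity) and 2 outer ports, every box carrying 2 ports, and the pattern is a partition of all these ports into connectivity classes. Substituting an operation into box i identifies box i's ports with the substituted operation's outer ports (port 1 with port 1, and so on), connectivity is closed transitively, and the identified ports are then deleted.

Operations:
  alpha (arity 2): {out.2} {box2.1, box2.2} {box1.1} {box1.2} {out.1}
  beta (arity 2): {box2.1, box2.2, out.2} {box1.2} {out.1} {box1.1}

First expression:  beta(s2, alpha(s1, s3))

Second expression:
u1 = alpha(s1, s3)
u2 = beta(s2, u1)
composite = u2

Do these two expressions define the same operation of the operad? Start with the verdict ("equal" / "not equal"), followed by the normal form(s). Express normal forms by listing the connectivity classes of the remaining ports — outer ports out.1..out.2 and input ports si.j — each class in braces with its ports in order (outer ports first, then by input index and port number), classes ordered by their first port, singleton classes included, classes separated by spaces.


equal; the common form is {out.1} {out.2} {s1.1} {s1.2} {s2.1} {s2.2} {s3.1, s3.2}

The first expression reduces to {out.1} {out.2} {s1.1} {s1.2} {s2.1} {s2.2} {s3.1, s3.2}
The second expression reduces to {out.1} {out.2} {s1.1} {s1.2} {s2.1} {s2.2} {s3.1, s3.2}
The forms coincide; equal.


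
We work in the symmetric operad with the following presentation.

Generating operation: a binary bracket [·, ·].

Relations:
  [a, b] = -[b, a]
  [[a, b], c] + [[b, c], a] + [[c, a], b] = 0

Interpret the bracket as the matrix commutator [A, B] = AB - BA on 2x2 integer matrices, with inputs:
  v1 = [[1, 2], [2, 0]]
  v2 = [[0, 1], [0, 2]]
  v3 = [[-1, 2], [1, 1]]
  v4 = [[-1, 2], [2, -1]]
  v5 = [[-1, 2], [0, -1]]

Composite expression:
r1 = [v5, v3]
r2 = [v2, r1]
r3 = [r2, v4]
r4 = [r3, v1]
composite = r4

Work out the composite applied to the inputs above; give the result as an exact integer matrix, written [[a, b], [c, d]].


[[0, -96], [96, 0]]

[v5, v3] = [[2, 4], [0, -2]]
[v2, [v5, v3]] = [[0, -12], [0, 0]]
[[v2, [v5, v3]], v4] = [[-24, 0], [0, 24]]
[[[v2, [v5, v3]], v4], v1] = [[0, -96], [96, 0]]


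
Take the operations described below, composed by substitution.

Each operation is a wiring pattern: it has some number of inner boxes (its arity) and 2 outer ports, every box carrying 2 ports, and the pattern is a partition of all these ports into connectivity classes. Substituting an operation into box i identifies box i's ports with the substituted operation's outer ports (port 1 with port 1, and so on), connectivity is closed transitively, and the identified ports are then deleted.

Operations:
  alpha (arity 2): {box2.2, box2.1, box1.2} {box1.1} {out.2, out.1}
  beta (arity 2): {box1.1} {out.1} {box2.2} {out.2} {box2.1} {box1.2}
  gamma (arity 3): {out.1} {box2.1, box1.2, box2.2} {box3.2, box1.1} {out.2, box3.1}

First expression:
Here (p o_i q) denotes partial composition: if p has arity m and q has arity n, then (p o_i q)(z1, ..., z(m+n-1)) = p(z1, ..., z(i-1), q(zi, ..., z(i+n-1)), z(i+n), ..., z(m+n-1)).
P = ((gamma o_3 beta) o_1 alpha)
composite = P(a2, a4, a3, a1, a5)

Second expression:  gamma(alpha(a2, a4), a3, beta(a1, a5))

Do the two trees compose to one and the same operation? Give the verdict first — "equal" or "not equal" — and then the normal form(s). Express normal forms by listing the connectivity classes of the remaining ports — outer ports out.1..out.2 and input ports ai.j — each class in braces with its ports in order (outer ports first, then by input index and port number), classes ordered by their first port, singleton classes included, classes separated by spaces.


equal — both sides give {out.1} {out.2} {a1.1} {a1.2} {a2.1} {a2.2, a4.1, a4.2} {a3.1, a3.2} {a5.1} {a5.2}

Reducing the first expression gives {out.1} {out.2} {a1.1} {a1.2} {a2.1} {a2.2, a4.1, a4.2} {a3.1, a3.2} {a5.1} {a5.2}
Reducing the second expression gives {out.1} {out.2} {a1.1} {a1.2} {a2.1} {a2.2, a4.1, a4.2} {a3.1, a3.2} {a5.1} {a5.2}
The forms coincide; equal.


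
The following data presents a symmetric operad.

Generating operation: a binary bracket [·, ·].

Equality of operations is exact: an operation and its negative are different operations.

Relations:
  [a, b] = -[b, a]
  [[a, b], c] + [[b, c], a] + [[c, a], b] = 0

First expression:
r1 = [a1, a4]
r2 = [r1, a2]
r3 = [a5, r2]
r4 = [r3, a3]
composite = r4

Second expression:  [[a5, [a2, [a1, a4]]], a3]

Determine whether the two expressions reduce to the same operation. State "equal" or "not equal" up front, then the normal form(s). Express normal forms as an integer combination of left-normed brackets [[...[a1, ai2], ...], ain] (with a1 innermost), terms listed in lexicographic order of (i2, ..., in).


not equal; the first gives -[[[[a1, a4], a2], a5], a3] and the second [[[[a1, a4], a2], a5], a3]


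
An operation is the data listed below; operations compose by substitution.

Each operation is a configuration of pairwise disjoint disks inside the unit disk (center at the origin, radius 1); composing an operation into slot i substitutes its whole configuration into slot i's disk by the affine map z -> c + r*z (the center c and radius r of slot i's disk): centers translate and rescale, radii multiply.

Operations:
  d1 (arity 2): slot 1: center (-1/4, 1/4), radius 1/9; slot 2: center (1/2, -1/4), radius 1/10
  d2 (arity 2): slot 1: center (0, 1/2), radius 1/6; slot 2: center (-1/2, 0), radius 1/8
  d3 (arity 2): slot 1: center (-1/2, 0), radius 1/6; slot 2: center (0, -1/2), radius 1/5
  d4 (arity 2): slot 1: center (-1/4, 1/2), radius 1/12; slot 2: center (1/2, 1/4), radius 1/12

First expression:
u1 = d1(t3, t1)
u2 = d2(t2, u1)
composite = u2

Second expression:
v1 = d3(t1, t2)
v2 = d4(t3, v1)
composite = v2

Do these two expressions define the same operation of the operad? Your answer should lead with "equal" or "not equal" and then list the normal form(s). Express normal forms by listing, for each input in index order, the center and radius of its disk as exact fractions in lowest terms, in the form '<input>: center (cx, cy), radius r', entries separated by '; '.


not equal; first: t1: center (-7/16, -1/32), radius 1/80; t2: center (0, 1/2), radius 1/6; t3: center (-17/32, 1/32), radius 1/72; second: t1: center (11/24, 1/4), radius 1/72; t2: center (1/2, 5/24), radius 1/60; t3: center (-1/4, 1/2), radius 1/12

In normal form, the first expression is t1: center (-7/16, -1/32), radius 1/80; t2: center (0, 1/2), radius 1/6; t3: center (-17/32, 1/32), radius 1/72
In normal form, the second expression is t1: center (11/24, 1/4), radius 1/72; t2: center (1/2, 5/24), radius 1/60; t3: center (-1/4, 1/2), radius 1/12
They disagree, so not equal.


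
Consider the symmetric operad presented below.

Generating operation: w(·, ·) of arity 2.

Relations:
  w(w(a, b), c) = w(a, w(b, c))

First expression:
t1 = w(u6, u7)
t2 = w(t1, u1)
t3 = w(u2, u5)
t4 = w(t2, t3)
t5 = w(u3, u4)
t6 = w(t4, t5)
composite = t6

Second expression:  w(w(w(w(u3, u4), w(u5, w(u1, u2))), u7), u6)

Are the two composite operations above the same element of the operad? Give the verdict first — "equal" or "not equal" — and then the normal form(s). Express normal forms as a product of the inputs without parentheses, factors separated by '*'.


The first expression, normalized: u6 * u7 * u1 * u2 * u5 * u3 * u4
The second expression, normalized: u3 * u4 * u5 * u1 * u2 * u7 * u6
The normal forms differ: not equal.

not equal; first: u6 * u7 * u1 * u2 * u5 * u3 * u4; second: u3 * u4 * u5 * u1 * u2 * u7 * u6


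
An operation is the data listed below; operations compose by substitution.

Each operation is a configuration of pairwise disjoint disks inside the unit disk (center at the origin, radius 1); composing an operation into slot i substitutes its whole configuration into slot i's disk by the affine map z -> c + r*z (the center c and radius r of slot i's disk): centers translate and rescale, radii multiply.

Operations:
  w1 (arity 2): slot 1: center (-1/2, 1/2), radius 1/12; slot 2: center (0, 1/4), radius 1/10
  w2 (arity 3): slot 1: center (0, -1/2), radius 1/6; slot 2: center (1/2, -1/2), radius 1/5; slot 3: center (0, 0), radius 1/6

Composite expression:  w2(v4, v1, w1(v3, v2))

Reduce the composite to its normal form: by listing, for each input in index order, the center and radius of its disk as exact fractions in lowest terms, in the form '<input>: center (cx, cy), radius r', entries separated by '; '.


v1: center (1/2, -1/2), radius 1/5; v2: center (0, 1/24), radius 1/60; v3: center (-1/12, 1/12), radius 1/72; v4: center (0, -1/2), radius 1/6

Follow each v-input down from w2: c' goes to c + r*c', radius to r*r'.
for v4, the 1-step affine chain lands on center (0, -1/2), radius 1/6
for v1, the 1-step affine chain lands on center (1/2, -1/2), radius 1/5
for v3, the 2-step affine chain lands on center (-1/12, 1/12), radius 1/72
for v2, the 2-step affine chain lands on center (0, 1/24), radius 1/60


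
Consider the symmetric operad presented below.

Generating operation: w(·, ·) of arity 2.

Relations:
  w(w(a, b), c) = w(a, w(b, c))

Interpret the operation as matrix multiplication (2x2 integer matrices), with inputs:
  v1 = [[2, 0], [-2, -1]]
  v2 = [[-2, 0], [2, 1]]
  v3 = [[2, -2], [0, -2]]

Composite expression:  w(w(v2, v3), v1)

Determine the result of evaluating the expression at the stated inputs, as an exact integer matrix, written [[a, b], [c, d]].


w(v2, v3) = [[-4, 4], [4, -6]]
w(w(v2, v3), v1) = [[-16, -4], [20, 6]]

[[-16, -4], [20, 6]]


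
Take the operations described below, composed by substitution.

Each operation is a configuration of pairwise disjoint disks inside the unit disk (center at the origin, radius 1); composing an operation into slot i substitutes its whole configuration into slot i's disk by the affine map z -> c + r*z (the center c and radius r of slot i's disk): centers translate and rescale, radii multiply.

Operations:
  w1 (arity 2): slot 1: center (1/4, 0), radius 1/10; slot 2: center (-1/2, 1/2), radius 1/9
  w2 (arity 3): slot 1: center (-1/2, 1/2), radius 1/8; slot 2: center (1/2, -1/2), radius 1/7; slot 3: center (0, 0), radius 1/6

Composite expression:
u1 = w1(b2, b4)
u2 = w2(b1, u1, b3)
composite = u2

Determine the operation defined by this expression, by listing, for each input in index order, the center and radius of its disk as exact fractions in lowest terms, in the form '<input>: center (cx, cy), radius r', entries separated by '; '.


Nesting under w2 composes maps z -> c + r*z down each b-path.
b1: after 1 affine step, its disk has center (-1/2, 1/2), radius 1/8
b2: after 2 affine steps, its disk has center (15/28, -1/2), radius 1/70
b4: after 2 affine steps, its disk has center (3/7, -3/7), radius 1/63
b3: after 1 affine step, its disk has center (0, 0), radius 1/6

b1: center (-1/2, 1/2), radius 1/8; b2: center (15/28, -1/2), radius 1/70; b3: center (0, 0), radius 1/6; b4: center (3/7, -3/7), radius 1/63


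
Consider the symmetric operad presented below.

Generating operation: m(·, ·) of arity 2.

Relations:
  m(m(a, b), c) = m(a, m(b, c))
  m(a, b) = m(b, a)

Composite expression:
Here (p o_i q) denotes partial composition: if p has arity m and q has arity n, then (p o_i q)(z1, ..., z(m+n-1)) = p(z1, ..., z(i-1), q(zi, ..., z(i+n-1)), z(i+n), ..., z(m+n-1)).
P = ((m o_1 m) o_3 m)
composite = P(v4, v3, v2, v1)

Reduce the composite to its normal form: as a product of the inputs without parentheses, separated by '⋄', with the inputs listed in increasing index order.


v1 ⋄ v2 ⋄ v3 ⋄ v4


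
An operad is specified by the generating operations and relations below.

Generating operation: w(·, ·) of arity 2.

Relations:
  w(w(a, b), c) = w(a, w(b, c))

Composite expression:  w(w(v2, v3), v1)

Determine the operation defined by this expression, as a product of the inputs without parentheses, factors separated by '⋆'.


v2 ⋆ v3 ⋆ v1


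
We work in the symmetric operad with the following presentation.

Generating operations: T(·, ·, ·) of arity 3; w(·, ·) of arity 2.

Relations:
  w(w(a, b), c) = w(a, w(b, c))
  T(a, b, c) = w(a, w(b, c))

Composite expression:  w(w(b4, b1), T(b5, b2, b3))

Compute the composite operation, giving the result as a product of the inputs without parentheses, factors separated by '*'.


b4 * b1 * b5 * b2 * b3


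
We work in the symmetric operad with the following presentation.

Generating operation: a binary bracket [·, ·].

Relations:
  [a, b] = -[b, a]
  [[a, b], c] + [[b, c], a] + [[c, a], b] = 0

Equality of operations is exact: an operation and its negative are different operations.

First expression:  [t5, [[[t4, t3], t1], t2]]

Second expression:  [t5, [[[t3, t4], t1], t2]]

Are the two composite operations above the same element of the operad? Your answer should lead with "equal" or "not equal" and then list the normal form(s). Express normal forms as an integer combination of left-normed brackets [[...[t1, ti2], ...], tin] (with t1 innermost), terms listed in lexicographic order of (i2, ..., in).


not equal; the first gives -[[[[t1, t3], t4], t2], t5] + [[[[t1, t4], t3], t2], t5] and the second [[[[t1, t3], t4], t2], t5] - [[[[t1, t4], t3], t2], t5]

The first expression, normalized: -[[[[t1, t3], t4], t2], t5] + [[[[t1, t4], t3], t2], t5]
The second expression, normalized: [[[[t1, t3], t4], t2], t5] - [[[[t1, t4], t3], t2], t5]
Different reductions; not equal.


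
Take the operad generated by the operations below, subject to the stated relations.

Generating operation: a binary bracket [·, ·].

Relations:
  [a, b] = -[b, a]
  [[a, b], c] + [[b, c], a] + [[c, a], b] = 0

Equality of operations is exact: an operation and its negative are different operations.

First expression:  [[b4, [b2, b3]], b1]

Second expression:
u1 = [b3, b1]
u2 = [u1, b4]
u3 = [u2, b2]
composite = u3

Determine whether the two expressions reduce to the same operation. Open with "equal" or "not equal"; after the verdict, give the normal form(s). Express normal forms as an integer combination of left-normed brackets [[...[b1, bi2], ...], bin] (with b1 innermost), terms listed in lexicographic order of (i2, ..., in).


not equal — first [[[b1, b2], b3], b4] - [[[b1, b3], b2], b4] - [[[b1, b4], b2], b3] + [[[b1, b4], b3], b2], second -[[[b1, b3], b4], b2]

The first expression, normalized: [[[b1, b2], b3], b4] - [[[b1, b3], b2], b4] - [[[b1, b4], b2], b3] + [[[b1, b4], b3], b2]
The second expression, normalized: -[[[b1, b3], b4], b2]
The normal forms differ: not equal.
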